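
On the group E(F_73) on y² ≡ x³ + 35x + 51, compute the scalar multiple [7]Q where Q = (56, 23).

Repeated addition: build up to 7Q.
2Q: tangent at (56, 23): λ = (3·56² + 35)/(2·23) ≡ 26/46. 46⁻¹ ≡ 27 (mod 73), so λ ≡ 26·27 ≡ 45.
  x = λ² - 56 - 56 = 2025 - 112 ≡ 15; y = λ·(56 - 15) - 23 ≡ 70. → (15, 70)
3Q: (15, 70) + (56, 23). λ = (23 - 70)/(56 - 15) ≡ 26/41 mod 73. 41⁻¹ ≡ 57 (mod 73), so λ ≡ 22.
  x = λ² - 15 - 56 = 484 - 71 ≡ 48; y = λ·(15 - 48) - 70 ≡ 7. → (48, 7)
4Q: (48, 7) + (56, 23). λ = (23 - 7)/(56 - 48) ≡ 16/8 mod 73. 8⁻¹ ≡ 64 (mod 73), so λ ≡ 2.
  x = λ² - 48 - 56 = 4 - 104 ≡ 46; y = λ·(48 - 46) - 7 ≡ 70. → (46, 70)
5Q: (46, 70) + (56, 23). λ = (23 - 70)/(56 - 46) ≡ 26/10 mod 73. 10⁻¹ ≡ 22 (mod 73) since 10·22 = 220 ≡ 1, so λ ≡ 61.
  x = λ² - 46 - 56 = 3721 - 102 ≡ 42; y = λ·(46 - 42) - 70 ≡ 28. → (42, 28)
6Q: (42, 28) + (56, 23). λ = (23 - 28)/(56 - 42) ≡ 68/14 mod 73. 14⁻¹ ≡ 47 (mod 73) since 14·47 = 658 ≡ 1, so λ ≡ 57.
  x = λ² - 42 - 56 = 3249 - 98 ≡ 12; y = λ·(42 - 12) - 28 ≡ 3. → (12, 3)
7Q: (12, 3) + (56, 23). λ = (23 - 3)/(56 - 12) ≡ 20/44 mod 73. 44⁻¹ ≡ 5 (mod 73), so λ ≡ 27.
  x = λ² - 12 - 56 = 729 - 68 ≡ 4; y = λ·(12 - 4) - 3 ≡ 67. → (4, 67)

(4, 67)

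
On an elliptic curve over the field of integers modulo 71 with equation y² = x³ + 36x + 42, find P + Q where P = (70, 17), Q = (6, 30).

(70, 17) + (6, 30). λ = (30 - 17)/(6 - 70) ≡ 13/7 mod 71. 7⁻¹ ≡ 61 (mod 71), so λ ≡ 12.
  x = λ² - 70 - 6 = 144 - 76 ≡ 68; y = λ·(70 - 68) - 17 ≡ 7. → (68, 7)

(68, 7)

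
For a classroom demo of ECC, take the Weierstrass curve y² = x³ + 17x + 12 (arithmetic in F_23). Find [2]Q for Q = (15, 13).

(19, 15)

tangent at (15, 13): λ = (3·15² + 17)/(2·13) ≡ 2/3. 3⁻¹ ≡ 8 (mod 23) since 3·8 = 24 ≡ 1, so λ ≡ 2·8 ≡ 16.
  x = λ² - 15 - 15 = 256 - 30 ≡ 19; y = λ·(15 - 19) - 13 ≡ 15. → (19, 15)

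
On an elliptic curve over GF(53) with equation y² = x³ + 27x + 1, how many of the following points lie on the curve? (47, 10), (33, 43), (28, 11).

2

(47, 10): 10² ≡ 47, rhs ≡ 47 → on.
(33, 43): 43² ≡ 47, rhs ≡ 47 → on.
(28, 11): 11² ≡ 15, rhs ≡ 25 → off.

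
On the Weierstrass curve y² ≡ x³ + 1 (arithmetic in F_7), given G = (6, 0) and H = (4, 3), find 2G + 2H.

(0, 1)

First 2G:
Repeated addition: build up to 2G.
2G: (6, 0) + (6, 0): same x and y₁ ≡ -y₂, so the sum is the point at infinity.
2G = the point at infinity.
Next 2H:
Repeated addition: build up to 2H.
2H: tangent at (4, 3): λ = (3·4² + 0)/(2·3) ≡ 6/6. 6⁻¹ ≡ 6 (mod 7), so λ ≡ 6·6 ≡ 1.
  x = λ² - 4 - 4 = 1 - 8 ≡ 0; y = λ·(4 - 0) - 3 ≡ 1. → (0, 1)
2H = (0, 1).
Finally 2G + 2H:
the point at infinity + (0, 1) = (0, 1) (identity).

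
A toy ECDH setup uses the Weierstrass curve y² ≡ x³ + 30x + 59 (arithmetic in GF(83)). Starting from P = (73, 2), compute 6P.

Double-and-add on 6 = (110)₂. Start with P = (73, 2) for the leading 1-bit.
double: tangent at (73, 2): λ = (3·73² + 30)/(2·2) ≡ 81/4. 4⁻¹ ≡ 21 (mod 83) since 4·21 = 84 ≡ 1, so λ ≡ 81·21 ≡ 41.
  x = λ² - 73 - 73 = 1681 - 146 ≡ 41; y = λ·(73 - 41) - 2 ≡ 65. → (41, 65)
add P: (41, 65) + (73, 2). λ = (2 - 65)/(73 - 41) ≡ 20/32 mod 83. 32⁻¹ ≡ 13 (mod 83), so λ ≡ 11.
  x = λ² - 41 - 73 = 121 - 114 ≡ 7; y = λ·(41 - 7) - 65 ≡ 60. → (7, 60)
double: tangent at (7, 60): λ = (3·7² + 30)/(2·60) ≡ 11/37. 37⁻¹ ≡ 9 (mod 83), so λ ≡ 11·9 ≡ 16.
  x = λ² - 7 - 7 = 256 - 14 ≡ 76; y = λ·(7 - 76) - 60 ≡ 81. → (76, 81)

(76, 81)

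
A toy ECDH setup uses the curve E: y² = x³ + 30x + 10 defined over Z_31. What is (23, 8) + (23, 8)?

tangent at (23, 8): λ = (3·23² + 30)/(2·8) ≡ 5/16. 16⁻¹ ≡ 2 (mod 31), so λ ≡ 5·2 ≡ 10.
  x = λ² - 23 - 23 = 100 - 46 ≡ 23; y = λ·(23 - 23) - 8 ≡ 23. → (23, 23)

(23, 23)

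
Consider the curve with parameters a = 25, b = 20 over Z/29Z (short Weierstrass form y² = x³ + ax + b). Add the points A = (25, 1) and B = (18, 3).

(21, 2)

(25, 1) + (18, 3). λ = (3 - 1)/(18 - 25) ≡ 2/22 mod 29. 22⁻¹ ≡ 4 (mod 29) since 22·4 = 88 ≡ 1, so λ ≡ 8.
  x = λ² - 25 - 18 = 64 - 43 ≡ 21; y = λ·(25 - 21) - 1 ≡ 2. → (21, 2)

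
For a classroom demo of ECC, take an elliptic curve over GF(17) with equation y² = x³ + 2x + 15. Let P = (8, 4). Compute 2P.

(10, 7)

tangent at (8, 4): λ = (3·8² + 2)/(2·4) ≡ 7/8. 8⁻¹ ≡ 15 (mod 17), so λ ≡ 7·15 ≡ 3.
  x = λ² - 8 - 8 = 9 - 16 ≡ 10; y = λ·(8 - 10) - 4 ≡ 7. → (10, 7)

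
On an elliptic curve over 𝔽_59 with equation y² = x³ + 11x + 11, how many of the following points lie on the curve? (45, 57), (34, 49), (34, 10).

3

(45, 57): 57² ≡ 4, rhs ≡ 4 → on.
(34, 49): 49² ≡ 41, rhs ≡ 41 → on.
(34, 10): 10² ≡ 41, rhs ≡ 41 → on.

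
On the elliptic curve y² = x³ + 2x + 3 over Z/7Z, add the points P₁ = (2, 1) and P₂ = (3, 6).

(2, 1) + (3, 6). λ = (6 - 1)/(3 - 2) ≡ 5/1 mod 7. 1⁻¹ ≡ 1 (mod 7) since 1·1 = 1 ≡ 1, so λ ≡ 5.
  x = λ² - 2 - 3 = 25 - 5 ≡ 6; y = λ·(2 - 6) - 1 ≡ 0. → (6, 0)

(6, 0)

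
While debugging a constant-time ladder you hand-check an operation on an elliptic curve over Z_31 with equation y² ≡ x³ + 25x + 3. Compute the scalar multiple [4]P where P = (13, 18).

Double-and-add on 4 = (100)₂. Start with P = (13, 18) for the leading 1-bit.
double: tangent at (13, 18): λ = (3·13² + 25)/(2·18) ≡ 5/5. 5⁻¹ ≡ 25 (mod 31), so λ ≡ 5·25 ≡ 1.
  x = λ² - 13 - 13 = 1 - 26 ≡ 6; y = λ·(13 - 6) - 18 ≡ 20. → (6, 20)
double: tangent at (6, 20): λ = (3·6² + 25)/(2·20) ≡ 9/9. 9⁻¹ ≡ 7 (mod 31), so λ ≡ 9·7 ≡ 1.
  x = λ² - 6 - 6 = 1 - 12 ≡ 20; y = λ·(6 - 20) - 20 ≡ 28. → (20, 28)

(20, 28)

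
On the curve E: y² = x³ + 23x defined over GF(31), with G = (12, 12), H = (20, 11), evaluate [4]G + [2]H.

(16, 0)

First 4G:
Repeated addition: build up to 4G.
2G: tangent at (12, 12): λ = (3·12² + 23)/(2·12) ≡ 21/24. 24⁻¹ ≡ 22 (mod 31), so λ ≡ 21·22 ≡ 28.
  x = λ² - 12 - 12 = 784 - 24 ≡ 16; y = λ·(12 - 16) - 12 ≡ 0. → (16, 0)
3G: (16, 0) + (12, 12). λ = (12 - 0)/(12 - 16) ≡ 12/27 mod 31. 27⁻¹ ≡ 23 (mod 31) since 27·23 = 621 ≡ 1, so λ ≡ 28.
  x = λ² - 16 - 12 = 784 - 28 ≡ 12; y = λ·(16 - 12) - 0 ≡ 19. → (12, 19)
4G: (12, 19) + (12, 12): same x and y₁ ≡ -y₂, so the sum is the point at infinity.
4G = the point at infinity.
Next 2H:
Repeated addition: build up to 2H.
2H: tangent at (20, 11): λ = (3·20² + 23)/(2·11) ≡ 14/22. 22⁻¹ ≡ 24 (mod 31), so λ ≡ 14·24 ≡ 26.
  x = λ² - 20 - 20 = 676 - 40 ≡ 16; y = λ·(20 - 16) - 11 ≡ 0. → (16, 0)
2H = (16, 0).
Finally 4G + 2H:
the point at infinity + (16, 0) = (16, 0) (identity).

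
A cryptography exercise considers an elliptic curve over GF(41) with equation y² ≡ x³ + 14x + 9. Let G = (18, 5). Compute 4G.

(10, 40)

Repeated addition: build up to 4G.
2G: tangent at (18, 5): λ = (3·18² + 14)/(2·5) ≡ 2/10. 10⁻¹ ≡ 37 (mod 41), so λ ≡ 2·37 ≡ 33.
  x = λ² - 18 - 18 = 1089 - 36 ≡ 28; y = λ·(18 - 28) - 5 ≡ 34. → (28, 34)
3G: (28, 34) + (18, 5). λ = (5 - 34)/(18 - 28) ≡ 12/31 mod 41. 31⁻¹ ≡ 4 (mod 41), so λ ≡ 7.
  x = λ² - 28 - 18 = 49 - 46 ≡ 3; y = λ·(28 - 3) - 34 ≡ 18. → (3, 18)
4G: (3, 18) + (18, 5). λ = (5 - 18)/(18 - 3) ≡ 28/15 mod 41. 15⁻¹ ≡ 11 (mod 41), so λ ≡ 21.
  x = λ² - 3 - 18 = 441 - 21 ≡ 10; y = λ·(3 - 10) - 18 ≡ 40. → (10, 40)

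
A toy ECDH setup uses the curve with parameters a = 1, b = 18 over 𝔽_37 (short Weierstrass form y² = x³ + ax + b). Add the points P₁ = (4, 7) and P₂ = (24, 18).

(4, 7) + (24, 18). λ = (18 - 7)/(24 - 4) ≡ 11/20 mod 37. 20⁻¹ ≡ 13 (mod 37), so λ ≡ 32.
  x = λ² - 4 - 24 = 1024 - 28 ≡ 34; y = λ·(4 - 34) - 7 ≡ 32. → (34, 32)

(34, 32)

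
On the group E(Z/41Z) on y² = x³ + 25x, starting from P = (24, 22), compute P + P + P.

Repeated addition: build up to 3P.
2P: tangent at (24, 22): λ = (3·24² + 25)/(2·22) ≡ 31/3. 3⁻¹ ≡ 14 (mod 41), so λ ≡ 31·14 ≡ 24.
  x = λ² - 24 - 24 = 576 - 48 ≡ 36; y = λ·(24 - 36) - 22 ≡ 18. → (36, 18)
3P: (36, 18) + (24, 22). λ = (22 - 18)/(24 - 36) ≡ 4/29 mod 41. 29⁻¹ ≡ 17 (mod 41), so λ ≡ 27.
  x = λ² - 36 - 24 = 729 - 60 ≡ 13; y = λ·(36 - 13) - 18 ≡ 29. → (13, 29)

(13, 29)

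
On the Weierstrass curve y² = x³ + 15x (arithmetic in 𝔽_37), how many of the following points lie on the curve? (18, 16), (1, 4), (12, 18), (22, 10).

(18, 16): 16² ≡ 34, rhs ≡ 34 → on.
(1, 4): 4² ≡ 16, rhs ≡ 16 → on.
(12, 18): 18² ≡ 28, rhs ≡ 21 → off.
(22, 10): 10² ≡ 26, rhs ≡ 26 → on.

3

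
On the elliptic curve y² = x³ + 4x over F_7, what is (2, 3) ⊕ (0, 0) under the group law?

(2, 4)

(2, 3) + (0, 0). λ = (0 - 3)/(0 - 2) ≡ 4/5 mod 7. 5⁻¹ ≡ 3 (mod 7), so λ ≡ 5.
  x = λ² - 2 - 0 = 25 - 2 ≡ 2; y = λ·(2 - 2) - 3 ≡ 4. → (2, 4)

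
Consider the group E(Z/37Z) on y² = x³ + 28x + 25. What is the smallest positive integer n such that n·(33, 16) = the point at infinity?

7

2P: tangent at (33, 16): λ = (3·33² + 28)/(2·16) ≡ 2/32. 32⁻¹ ≡ 22 (mod 37) since 32·22 = 704 ≡ 1, so λ ≡ 2·22 ≡ 7.
  x = λ² - 33 - 33 = 49 - 66 ≡ 20; y = λ·(33 - 20) - 16 ≡ 1. → (20, 1)
3P: (20, 1) + (33, 16). λ = (16 - 1)/(33 - 20) ≡ 15/13 mod 37. 13⁻¹ ≡ 20 (mod 37), so λ ≡ 4.
  x = λ² - 20 - 33 = 16 - 53 ≡ 0; y = λ·(20 - 0) - 1 ≡ 5. → (0, 5)
4P: (0, 5) + (33, 16). λ = (16 - 5)/(33 - 0) ≡ 11/33 mod 37. 33⁻¹ ≡ 9 (mod 37), so λ ≡ 25.
  x = λ² - 0 - 33 = 625 - 33 ≡ 0; y = λ·(0 - 0) - 5 ≡ 32. → (0, 32)
5P: (0, 32) + (33, 16). λ = (16 - 32)/(33 - 0) ≡ 21/33 mod 37. 33⁻¹ ≡ 9 (mod 37), so λ ≡ 4.
  x = λ² - 0 - 33 = 16 - 33 ≡ 20; y = λ·(0 - 20) - 32 ≡ 36. → (20, 36)
6P: (20, 36) + (33, 16). λ = (16 - 36)/(33 - 20) ≡ 17/13 mod 37. 13⁻¹ ≡ 20 (mod 37) since 13·20 = 260 ≡ 1, so λ ≡ 7.
  x = λ² - 20 - 33 = 49 - 53 ≡ 33; y = λ·(20 - 33) - 36 ≡ 21. → (33, 21)
7P: (33, 21) + (33, 16): same x and y₁ ≡ -y₂, so the sum is the point at infinity.
7P = the point at infinity, so the order is 7.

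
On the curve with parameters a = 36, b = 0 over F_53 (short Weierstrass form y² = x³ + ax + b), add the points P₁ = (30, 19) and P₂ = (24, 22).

(30, 19) + (24, 22). λ = (22 - 19)/(24 - 30) ≡ 3/47 mod 53. 47⁻¹ ≡ 44 (mod 53) since 47·44 = 2068 ≡ 1, so λ ≡ 26.
  x = λ² - 30 - 24 = 676 - 54 ≡ 39; y = λ·(30 - 39) - 19 ≡ 12. → (39, 12)

(39, 12)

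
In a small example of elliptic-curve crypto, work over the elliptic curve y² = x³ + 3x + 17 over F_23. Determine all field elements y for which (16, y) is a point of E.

none

x³ + 3x + 17 = 4161 ≡ 21 (mod 23).
21 is a non-residue mod 23; no y exists.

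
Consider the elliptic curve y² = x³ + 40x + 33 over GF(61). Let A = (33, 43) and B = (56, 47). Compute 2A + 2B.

First 2A:
Repeated addition: build up to 2A.
2A: tangent at (33, 43): λ = (3·33² + 40)/(2·43) ≡ 13/25. 25⁻¹ ≡ 22 (mod 61) since 25·22 = 550 ≡ 1, so λ ≡ 13·22 ≡ 42.
  x = λ² - 33 - 33 = 1764 - 66 ≡ 51; y = λ·(33 - 51) - 43 ≡ 55. → (51, 55)
2A = (51, 55).
Next 2B:
Repeated addition: build up to 2B.
2B: tangent at (56, 47): λ = (3·56² + 40)/(2·47) ≡ 54/33. 33⁻¹ ≡ 37 (mod 61) since 33·37 = 1221 ≡ 1, so λ ≡ 54·37 ≡ 46.
  x = λ² - 56 - 56 = 2116 - 112 ≡ 52; y = λ·(56 - 52) - 47 ≡ 15. → (52, 15)
2B = (52, 15).
Finally 2A + 2B:
(51, 55) + (52, 15). λ = (15 - 55)/(52 - 51) ≡ 21/1 mod 61. 1⁻¹ ≡ 1 (mod 61) since 1·1 = 1 ≡ 1, so λ ≡ 21.
  x = λ² - 51 - 52 = 441 - 103 ≡ 33; y = λ·(51 - 33) - 55 ≡ 18. → (33, 18)

(33, 18)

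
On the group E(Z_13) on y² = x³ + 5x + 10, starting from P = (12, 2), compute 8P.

(12, 11)

Double-and-add on 8 = (1000)₂. Start with P = (12, 2) for the leading 1-bit.
double: tangent at (12, 2): λ = (3·12² + 5)/(2·2) ≡ 8/4. 4⁻¹ ≡ 10 (mod 13), so λ ≡ 8·10 ≡ 2.
  x = λ² - 12 - 12 = 4 - 24 ≡ 6; y = λ·(12 - 6) - 2 ≡ 10. → (6, 10)
double: tangent at (6, 10): λ = (3·6² + 5)/(2·10) ≡ 9/7. 7⁻¹ ≡ 2 (mod 13) since 7·2 = 14 ≡ 1, so λ ≡ 9·2 ≡ 5.
  x = λ² - 6 - 6 = 25 - 12 ≡ 0; y = λ·(6 - 0) - 10 ≡ 7. → (0, 7)
double: tangent at (0, 7): λ = (3·0² + 5)/(2·7) ≡ 5/1. 1⁻¹ ≡ 1 (mod 13) since 1·1 = 1 ≡ 1, so λ ≡ 5·1 ≡ 5.
  x = λ² - 0 - 0 = 25 - 0 ≡ 12; y = λ·(0 - 12) - 7 ≡ 11. → (12, 11)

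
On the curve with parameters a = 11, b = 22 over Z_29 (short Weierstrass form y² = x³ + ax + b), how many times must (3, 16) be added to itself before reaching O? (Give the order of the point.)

3

2P: tangent at (3, 16): λ = (3·3² + 11)/(2·16) ≡ 9/3. 3⁻¹ ≡ 10 (mod 29) since 3·10 = 30 ≡ 1, so λ ≡ 9·10 ≡ 3.
  x = λ² - 3 - 3 = 9 - 6 ≡ 3; y = λ·(3 - 3) - 16 ≡ 13. → (3, 13)
3P: (3, 13) + (3, 16): same x and y₁ ≡ -y₂, so the sum is O.
3P = O, so the order is 3.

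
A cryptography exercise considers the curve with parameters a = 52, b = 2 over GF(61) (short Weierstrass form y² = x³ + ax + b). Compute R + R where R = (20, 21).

tangent at (20, 21): λ = (3·20² + 52)/(2·21) ≡ 32/42. 42⁻¹ ≡ 16 (mod 61), so λ ≡ 32·16 ≡ 24.
  x = λ² - 20 - 20 = 576 - 40 ≡ 48; y = λ·(20 - 48) - 21 ≡ 39. → (48, 39)

(48, 39)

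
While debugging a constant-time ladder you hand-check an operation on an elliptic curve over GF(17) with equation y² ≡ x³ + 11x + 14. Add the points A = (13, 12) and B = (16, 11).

(7, 3)

(13, 12) + (16, 11). λ = (11 - 12)/(16 - 13) ≡ 16/3 mod 17. 3⁻¹ ≡ 6 (mod 17), so λ ≡ 11.
  x = λ² - 13 - 16 = 121 - 29 ≡ 7; y = λ·(13 - 7) - 12 ≡ 3. → (7, 3)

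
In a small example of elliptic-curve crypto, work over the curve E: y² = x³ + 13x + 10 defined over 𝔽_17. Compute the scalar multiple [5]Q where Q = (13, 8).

O

Double-and-add on 5 = (101)₂. Start with Q = (13, 8) for the leading 1-bit.
double: tangent at (13, 8): λ = (3·13² + 13)/(2·8) ≡ 10/16. 16⁻¹ ≡ 16 (mod 17), so λ ≡ 10·16 ≡ 7.
  x = λ² - 13 - 13 = 49 - 26 ≡ 6; y = λ·(13 - 6) - 8 ≡ 7. → (6, 7)
double: tangent at (6, 7): λ = (3·6² + 13)/(2·7) ≡ 2/14. 14⁻¹ ≡ 11 (mod 17), so λ ≡ 2·11 ≡ 5.
  x = λ² - 6 - 6 = 25 - 12 ≡ 13; y = λ·(6 - 13) - 7 ≡ 9. → (13, 9)
add Q: (13, 9) + (13, 8): same x and y₁ ≡ -y₂, so the sum is O.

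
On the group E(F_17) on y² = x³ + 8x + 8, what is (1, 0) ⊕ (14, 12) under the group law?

(11, 13)

(1, 0) + (14, 12). λ = (12 - 0)/(14 - 1) ≡ 12/13 mod 17. 13⁻¹ ≡ 4 (mod 17), so λ ≡ 14.
  x = λ² - 1 - 14 = 196 - 15 ≡ 11; y = λ·(1 - 11) - 0 ≡ 13. → (11, 13)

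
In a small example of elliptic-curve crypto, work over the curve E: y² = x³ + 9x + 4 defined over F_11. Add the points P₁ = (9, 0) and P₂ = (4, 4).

(9, 0) + (4, 4). λ = (4 - 0)/(4 - 9) ≡ 4/6 mod 11. 6⁻¹ ≡ 2 (mod 11) since 6·2 = 12 ≡ 1, so λ ≡ 8.
  x = λ² - 9 - 4 = 64 - 13 ≡ 7; y = λ·(9 - 7) - 0 ≡ 5. → (7, 5)

(7, 5)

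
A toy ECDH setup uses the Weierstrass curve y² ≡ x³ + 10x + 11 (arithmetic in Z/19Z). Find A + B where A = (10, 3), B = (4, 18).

(10, 3) + (4, 18). λ = (18 - 3)/(4 - 10) ≡ 15/13 mod 19. 13⁻¹ ≡ 3 (mod 19), so λ ≡ 7.
  x = λ² - 10 - 4 = 49 - 14 ≡ 16; y = λ·(10 - 16) - 3 ≡ 12. → (16, 12)

(16, 12)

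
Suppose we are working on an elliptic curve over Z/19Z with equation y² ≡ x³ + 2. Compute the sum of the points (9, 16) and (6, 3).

(9, 16) + (6, 3). λ = (3 - 16)/(6 - 9) ≡ 6/16 mod 19. 16⁻¹ ≡ 6 (mod 19) since 16·6 = 96 ≡ 1, so λ ≡ 17.
  x = λ² - 9 - 6 = 289 - 15 ≡ 8; y = λ·(9 - 8) - 16 ≡ 1. → (8, 1)

(8, 1)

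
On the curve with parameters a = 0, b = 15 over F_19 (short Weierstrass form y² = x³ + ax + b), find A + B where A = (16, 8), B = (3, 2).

(16, 8) + (3, 2). λ = (2 - 8)/(3 - 16) ≡ 13/6 mod 19. 6⁻¹ ≡ 16 (mod 19), so λ ≡ 18.
  x = λ² - 16 - 3 = 324 - 19 ≡ 1; y = λ·(16 - 1) - 8 ≡ 15. → (1, 15)

(1, 15)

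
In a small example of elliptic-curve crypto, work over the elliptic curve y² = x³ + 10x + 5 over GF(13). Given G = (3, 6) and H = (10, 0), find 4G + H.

(3, 7)

First 4G:
Double-and-add on 4 = (100)₂. Start with G = (3, 6) for the leading 1-bit.
double: tangent at (3, 6): λ = (3·3² + 10)/(2·6) ≡ 11/12. 12⁻¹ ≡ 12 (mod 13), so λ ≡ 11·12 ≡ 2.
  x = λ² - 3 - 3 = 4 - 6 ≡ 11; y = λ·(3 - 11) - 6 ≡ 4. → (11, 4)
double: tangent at (11, 4): λ = (3·11² + 10)/(2·4) ≡ 9/8. 8⁻¹ ≡ 5 (mod 13), so λ ≡ 9·5 ≡ 6.
  x = λ² - 11 - 11 = 36 - 22 ≡ 1; y = λ·(11 - 1) - 4 ≡ 4. → (1, 4)
4G = (1, 4).
Finally 4G + H:
(1, 4) + (10, 0). λ = (0 - 4)/(10 - 1) ≡ 9/9 mod 13. 9⁻¹ ≡ 3 (mod 13), so λ ≡ 1.
  x = λ² - 1 - 10 = 1 - 11 ≡ 3; y = λ·(1 - 3) - 4 ≡ 7. → (3, 7)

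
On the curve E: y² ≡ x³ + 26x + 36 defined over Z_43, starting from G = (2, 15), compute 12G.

O

Double-and-add on 12 = (1100)₂. Start with G = (2, 15) for the leading 1-bit.
double: tangent at (2, 15): λ = (3·2² + 26)/(2·15) ≡ 38/30. 30⁻¹ ≡ 33 (mod 43) since 30·33 = 990 ≡ 1, so λ ≡ 38·33 ≡ 7.
  x = λ² - 2 - 2 = 49 - 4 ≡ 2; y = λ·(2 - 2) - 15 ≡ 28. → (2, 28)
add G: (2, 28) + (2, 15): same x and y₁ ≡ -y₂, so the sum is O.
double: O + O = O (identity).
double: O + O = O (identity).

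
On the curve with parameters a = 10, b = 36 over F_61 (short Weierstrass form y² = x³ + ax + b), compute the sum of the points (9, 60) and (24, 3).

(40, 9)

(9, 60) + (24, 3). λ = (3 - 60)/(24 - 9) ≡ 4/15 mod 61. 15⁻¹ ≡ 57 (mod 61), so λ ≡ 45.
  x = λ² - 9 - 24 = 2025 - 33 ≡ 40; y = λ·(9 - 40) - 60 ≡ 9. → (40, 9)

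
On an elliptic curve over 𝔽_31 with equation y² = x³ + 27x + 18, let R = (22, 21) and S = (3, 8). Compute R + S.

(16, 19)

(22, 21) + (3, 8). λ = (8 - 21)/(3 - 22) ≡ 18/12 mod 31. 12⁻¹ ≡ 13 (mod 31), so λ ≡ 17.
  x = λ² - 22 - 3 = 289 - 25 ≡ 16; y = λ·(22 - 16) - 21 ≡ 19. → (16, 19)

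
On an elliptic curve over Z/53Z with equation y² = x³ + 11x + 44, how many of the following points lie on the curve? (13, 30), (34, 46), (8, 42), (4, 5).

(13, 30): 30² ≡ 52, rhs ≡ 52 → on.
(34, 46): 46² ≡ 49, rhs ≡ 25 → off.
(8, 42): 42² ≡ 15, rhs ≡ 8 → off.
(4, 5): 5² ≡ 25, rhs ≡ 46 → off.

1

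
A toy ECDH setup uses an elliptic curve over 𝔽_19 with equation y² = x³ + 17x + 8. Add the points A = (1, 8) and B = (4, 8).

(1, 8) + (4, 8). λ = (8 - 8)/(4 - 1) ≡ 0/3 mod 19. 3⁻¹ ≡ 13 (mod 19), so λ ≡ 0.
  x = λ² - 1 - 4 = 0 - 5 ≡ 14; y = λ·(1 - 14) - 8 ≡ 11. → (14, 11)

(14, 11)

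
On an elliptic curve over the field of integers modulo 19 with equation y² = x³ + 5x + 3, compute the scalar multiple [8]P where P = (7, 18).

Repeated addition: build up to 8P.
2P: tangent at (7, 18): λ = (3·7² + 5)/(2·18) ≡ 0/17. 17⁻¹ ≡ 9 (mod 19), so λ ≡ 0·9 ≡ 0.
  x = λ² - 7 - 7 = 0 - 14 ≡ 5; y = λ·(7 - 5) - 18 ≡ 1. → (5, 1)
3P: (5, 1) + (7, 18). λ = (18 - 1)/(7 - 5) ≡ 17/2 mod 19. 2⁻¹ ≡ 10 (mod 19), so λ ≡ 18.
  x = λ² - 5 - 7 = 324 - 12 ≡ 8; y = λ·(5 - 8) - 1 ≡ 2. → (8, 2)
4P: (8, 2) + (7, 18). λ = (18 - 2)/(7 - 8) ≡ 16/18 mod 19. 18⁻¹ ≡ 18 (mod 19), so λ ≡ 3.
  x = λ² - 8 - 7 = 9 - 15 ≡ 13; y = λ·(8 - 13) - 2 ≡ 2. → (13, 2)
5P: (13, 2) + (7, 18). λ = (18 - 2)/(7 - 13) ≡ 16/13 mod 19. 13⁻¹ ≡ 3 (mod 19) since 13·3 = 39 ≡ 1, so λ ≡ 10.
  x = λ² - 13 - 7 = 100 - 20 ≡ 4; y = λ·(13 - 4) - 2 ≡ 12. → (4, 12)
6P: (4, 12) + (7, 18). λ = (18 - 12)/(7 - 4) ≡ 6/3 mod 19. 3⁻¹ ≡ 13 (mod 19) since 3·13 = 39 ≡ 1, so λ ≡ 2.
  x = λ² - 4 - 7 = 4 - 11 ≡ 12; y = λ·(4 - 12) - 12 ≡ 10. → (12, 10)
7P: (12, 10) + (7, 18). λ = (18 - 10)/(7 - 12) ≡ 8/14 mod 19. 14⁻¹ ≡ 15 (mod 19), so λ ≡ 6.
  x = λ² - 12 - 7 = 36 - 19 ≡ 17; y = λ·(12 - 17) - 10 ≡ 17. → (17, 17)
8P: (17, 17) + (7, 18). λ = (18 - 17)/(7 - 17) ≡ 1/9 mod 19. 9⁻¹ ≡ 17 (mod 19) since 9·17 = 153 ≡ 1, so λ ≡ 17.
  x = λ² - 17 - 7 = 289 - 24 ≡ 18; y = λ·(17 - 18) - 17 ≡ 4. → (18, 4)

(18, 4)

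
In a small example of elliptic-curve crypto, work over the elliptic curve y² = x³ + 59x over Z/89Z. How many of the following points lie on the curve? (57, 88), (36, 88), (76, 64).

0

(57, 88): 88² ≡ 1, rhs ≡ 54 → off.
(36, 88): 88² ≡ 1, rhs ≡ 8 → off.
(76, 64): 64² ≡ 2, rhs ≡ 62 → off.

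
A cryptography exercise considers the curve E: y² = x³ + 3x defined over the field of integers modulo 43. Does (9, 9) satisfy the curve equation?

no

y² = 9² ≡ 38; x³ + 3x + 0 = 756 ≡ 25 (mod 43). 38 ≠ 25.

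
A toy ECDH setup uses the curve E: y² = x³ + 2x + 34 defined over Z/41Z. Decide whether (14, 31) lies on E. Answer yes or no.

y² = 31² ≡ 18; x³ + 2x + 34 = 2806 ≡ 18 (mod 41). 18 = 18.

yes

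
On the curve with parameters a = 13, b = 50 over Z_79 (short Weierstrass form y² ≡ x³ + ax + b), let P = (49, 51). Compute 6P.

Repeated addition: build up to 6P.
2P: tangent at (49, 51): λ = (3·49² + 13)/(2·51) ≡ 27/23. 23⁻¹ ≡ 55 (mod 79), so λ ≡ 27·55 ≡ 63.
  x = λ² - 49 - 49 = 3969 - 98 ≡ 0; y = λ·(49 - 0) - 51 ≡ 34. → (0, 34)
3P: (0, 34) + (49, 51). λ = (51 - 34)/(49 - 0) ≡ 17/49 mod 79. 49⁻¹ ≡ 50 (mod 79), so λ ≡ 60.
  x = λ² - 0 - 49 = 3600 - 49 ≡ 75; y = λ·(0 - 75) - 34 ≡ 48. → (75, 48)
4P: (75, 48) + (49, 51). λ = (51 - 48)/(49 - 75) ≡ 3/53 mod 79. 53⁻¹ ≡ 3 (mod 79), so λ ≡ 9.
  x = λ² - 75 - 49 = 81 - 124 ≡ 36; y = λ·(75 - 36) - 48 ≡ 66. → (36, 66)
5P: (36, 66) + (49, 51). λ = (51 - 66)/(49 - 36) ≡ 64/13 mod 79. 13⁻¹ ≡ 73 (mod 79), so λ ≡ 11.
  x = λ² - 36 - 49 = 121 - 85 ≡ 36; y = λ·(36 - 36) - 66 ≡ 13. → (36, 13)
6P: (36, 13) + (49, 51). λ = (51 - 13)/(49 - 36) ≡ 38/13 mod 79. 13⁻¹ ≡ 73 (mod 79), so λ ≡ 9.
  x = λ² - 36 - 49 = 81 - 85 ≡ 75; y = λ·(36 - 75) - 13 ≡ 31. → (75, 31)

(75, 31)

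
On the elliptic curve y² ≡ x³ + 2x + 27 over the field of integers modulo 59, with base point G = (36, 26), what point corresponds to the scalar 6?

(57, 29)

Double-and-add on 6 = (110)₂. Start with G = (36, 26) for the leading 1-bit.
double: tangent at (36, 26): λ = (3·36² + 2)/(2·26) ≡ 55/52. 52⁻¹ ≡ 42 (mod 59), so λ ≡ 55·42 ≡ 9.
  x = λ² - 36 - 36 = 81 - 72 ≡ 9; y = λ·(36 - 9) - 26 ≡ 40. → (9, 40)
add G: (9, 40) + (36, 26). λ = (26 - 40)/(36 - 9) ≡ 45/27 mod 59. 27⁻¹ ≡ 35 (mod 59), so λ ≡ 41.
  x = λ² - 9 - 36 = 1681 - 45 ≡ 43; y = λ·(9 - 43) - 40 ≡ 41. → (43, 41)
double: tangent at (43, 41): λ = (3·43² + 2)/(2·41) ≡ 3/23. 23⁻¹ ≡ 18 (mod 59), so λ ≡ 3·18 ≡ 54.
  x = λ² - 43 - 43 = 2916 - 86 ≡ 57; y = λ·(43 - 57) - 41 ≡ 29. → (57, 29)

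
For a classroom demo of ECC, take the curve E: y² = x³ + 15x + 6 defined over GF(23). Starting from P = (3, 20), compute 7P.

(22, 6)

Double-and-add on 7 = (111)₂. Start with P = (3, 20) for the leading 1-bit.
double: tangent at (3, 20): λ = (3·3² + 15)/(2·20) ≡ 19/17. 17⁻¹ ≡ 19 (mod 23) since 17·19 = 323 ≡ 1, so λ ≡ 19·19 ≡ 16.
  x = λ² - 3 - 3 = 256 - 6 ≡ 20; y = λ·(3 - 20) - 20 ≡ 7. → (20, 7)
add P: (20, 7) + (3, 20). λ = (20 - 7)/(3 - 20) ≡ 13/6 mod 23. 6⁻¹ ≡ 4 (mod 23), so λ ≡ 6.
  x = λ² - 20 - 3 = 36 - 23 ≡ 13; y = λ·(20 - 13) - 7 ≡ 12. → (13, 12)
double: tangent at (13, 12): λ = (3·13² + 15)/(2·12) ≡ 16/1. 1⁻¹ ≡ 1 (mod 23) since 1·1 = 1 ≡ 1, so λ ≡ 16·1 ≡ 16.
  x = λ² - 13 - 13 = 256 - 26 ≡ 0; y = λ·(13 - 0) - 12 ≡ 12. → (0, 12)
add P: (0, 12) + (3, 20). λ = (20 - 12)/(3 - 0) ≡ 8/3 mod 23. 3⁻¹ ≡ 8 (mod 23), so λ ≡ 18.
  x = λ² - 0 - 3 = 324 - 3 ≡ 22; y = λ·(0 - 22) - 12 ≡ 6. → (22, 6)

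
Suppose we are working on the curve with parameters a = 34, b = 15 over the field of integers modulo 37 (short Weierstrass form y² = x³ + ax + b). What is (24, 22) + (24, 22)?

(30, 27)

tangent at (24, 22): λ = (3·24² + 34)/(2·22) ≡ 23/7. 7⁻¹ ≡ 16 (mod 37) since 7·16 = 112 ≡ 1, so λ ≡ 23·16 ≡ 35.
  x = λ² - 24 - 24 = 1225 - 48 ≡ 30; y = λ·(24 - 30) - 22 ≡ 27. → (30, 27)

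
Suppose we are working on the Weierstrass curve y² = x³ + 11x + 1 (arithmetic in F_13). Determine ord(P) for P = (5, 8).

2P: tangent at (5, 8): λ = (3·5² + 11)/(2·8) ≡ 8/3. 3⁻¹ ≡ 9 (mod 13), so λ ≡ 8·9 ≡ 7.
  x = λ² - 5 - 5 = 49 - 10 ≡ 0; y = λ·(5 - 0) - 8 ≡ 1. → (0, 1)
3P: (0, 1) + (5, 8). λ = (8 - 1)/(5 - 0) ≡ 7/5 mod 13. 5⁻¹ ≡ 8 (mod 13), so λ ≡ 4.
  x = λ² - 0 - 5 = 16 - 5 ≡ 11; y = λ·(0 - 11) - 1 ≡ 7. → (11, 7)
4P: (11, 7) + (5, 8). λ = (8 - 7)/(5 - 11) ≡ 1/7 mod 13. 7⁻¹ ≡ 2 (mod 13), so λ ≡ 2.
  x = λ² - 11 - 5 = 4 - 16 ≡ 1; y = λ·(11 - 1) - 7 ≡ 0. → (1, 0)
5P: (1, 0) + (5, 8). λ = (8 - 0)/(5 - 1) ≡ 8/4 mod 13. 4⁻¹ ≡ 10 (mod 13), so λ ≡ 2.
  x = λ² - 1 - 5 = 4 - 6 ≡ 11; y = λ·(1 - 11) - 0 ≡ 6. → (11, 6)
6P: (11, 6) + (5, 8). λ = (8 - 6)/(5 - 11) ≡ 2/7 mod 13. 7⁻¹ ≡ 2 (mod 13) since 7·2 = 14 ≡ 1, so λ ≡ 4.
  x = λ² - 11 - 5 = 16 - 16 ≡ 0; y = λ·(11 - 0) - 6 ≡ 12. → (0, 12)
7P: (0, 12) + (5, 8). λ = (8 - 12)/(5 - 0) ≡ 9/5 mod 13. 5⁻¹ ≡ 8 (mod 13), so λ ≡ 7.
  x = λ² - 0 - 5 = 49 - 5 ≡ 5; y = λ·(0 - 5) - 12 ≡ 5. → (5, 5)
8P: (5, 5) + (5, 8): same x and y₁ ≡ -y₂, so the sum is O.
8P = O, so the order is 8.

8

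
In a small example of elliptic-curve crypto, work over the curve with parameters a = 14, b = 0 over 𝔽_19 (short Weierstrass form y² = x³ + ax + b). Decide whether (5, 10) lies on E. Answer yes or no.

y² = 10² ≡ 5; x³ + 14x + 0 = 195 ≡ 5 (mod 19). 5 = 5.

yes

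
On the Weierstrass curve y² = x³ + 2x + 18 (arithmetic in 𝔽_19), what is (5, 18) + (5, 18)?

tangent at (5, 18): λ = (3·5² + 2)/(2·18) ≡ 1/17. 17⁻¹ ≡ 9 (mod 19), so λ ≡ 1·9 ≡ 9.
  x = λ² - 5 - 5 = 81 - 10 ≡ 14; y = λ·(5 - 14) - 18 ≡ 15. → (14, 15)

(14, 15)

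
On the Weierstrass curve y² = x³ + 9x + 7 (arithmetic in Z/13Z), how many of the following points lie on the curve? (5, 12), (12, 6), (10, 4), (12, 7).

2

(5, 12): 12² ≡ 1, rhs ≡ 8 → off.
(12, 6): 6² ≡ 10, rhs ≡ 10 → on.
(10, 4): 4² ≡ 3, rhs ≡ 5 → off.
(12, 7): 7² ≡ 10, rhs ≡ 10 → on.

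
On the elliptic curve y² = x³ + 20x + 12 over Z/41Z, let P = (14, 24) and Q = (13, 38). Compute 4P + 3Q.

First 4P:
Repeated addition: build up to 4P.
2P: tangent at (14, 24): λ = (3·14² + 20)/(2·24) ≡ 34/7. 7⁻¹ ≡ 6 (mod 41), so λ ≡ 34·6 ≡ 40.
  x = λ² - 14 - 14 = 1600 - 28 ≡ 14; y = λ·(14 - 14) - 24 ≡ 17. → (14, 17)
3P: (14, 17) + (14, 24): same x and y₁ ≡ -y₂, so the sum is ∞.
4P: ∞ + (14, 24) = (14, 24) (identity).
4P = (14, 24).
Next 3Q:
Repeated addition: build up to 3Q.
2Q: tangent at (13, 38): λ = (3·13² + 20)/(2·38) ≡ 35/35. 35⁻¹ ≡ 34 (mod 41) since 35·34 = 1190 ≡ 1, so λ ≡ 35·34 ≡ 1.
  x = λ² - 13 - 13 = 1 - 26 ≡ 16; y = λ·(13 - 16) - 38 ≡ 0. → (16, 0)
3Q: (16, 0) + (13, 38). λ = (38 - 0)/(13 - 16) ≡ 38/38 mod 41. 38⁻¹ ≡ 27 (mod 41) since 38·27 = 1026 ≡ 1, so λ ≡ 1.
  x = λ² - 16 - 13 = 1 - 29 ≡ 13; y = λ·(16 - 13) - 0 ≡ 3. → (13, 3)
3Q = (13, 3).
Finally 4P + 3Q:
(14, 24) + (13, 3). λ = (3 - 24)/(13 - 14) ≡ 20/40 mod 41. 40⁻¹ ≡ 40 (mod 41), so λ ≡ 21.
  x = λ² - 14 - 13 = 441 - 27 ≡ 4; y = λ·(14 - 4) - 24 ≡ 22. → (4, 22)

(4, 22)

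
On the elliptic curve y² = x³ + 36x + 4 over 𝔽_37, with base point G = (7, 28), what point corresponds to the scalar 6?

(4, 8)

Double-and-add on 6 = (110)₂. Start with G = (7, 28) for the leading 1-bit.
double: tangent at (7, 28): λ = (3·7² + 36)/(2·28) ≡ 35/19. 19⁻¹ ≡ 2 (mod 37), so λ ≡ 35·2 ≡ 33.
  x = λ² - 7 - 7 = 1089 - 14 ≡ 2; y = λ·(7 - 2) - 28 ≡ 26. → (2, 26)
add G: (2, 26) + (7, 28). λ = (28 - 26)/(7 - 2) ≡ 2/5 mod 37. 5⁻¹ ≡ 15 (mod 37) since 5·15 = 75 ≡ 1, so λ ≡ 30.
  x = λ² - 2 - 7 = 900 - 9 ≡ 3; y = λ·(2 - 3) - 26 ≡ 18. → (3, 18)
double: tangent at (3, 18): λ = (3·3² + 36)/(2·18) ≡ 26/36. 36⁻¹ ≡ 36 (mod 37), so λ ≡ 26·36 ≡ 11.
  x = λ² - 3 - 3 = 121 - 6 ≡ 4; y = λ·(3 - 4) - 18 ≡ 8. → (4, 8)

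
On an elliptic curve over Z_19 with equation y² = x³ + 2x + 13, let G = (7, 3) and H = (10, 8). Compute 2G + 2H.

O

First 2G:
Repeated addition: build up to 2G.
2G: tangent at (7, 3): λ = (3·7² + 2)/(2·3) ≡ 16/6. 6⁻¹ ≡ 16 (mod 19) since 6·16 = 96 ≡ 1, so λ ≡ 16·16 ≡ 9.
  x = λ² - 7 - 7 = 81 - 14 ≡ 10; y = λ·(7 - 10) - 3 ≡ 8. → (10, 8)
2G = (10, 8).
Next 2H:
Repeated addition: build up to 2H.
2H: tangent at (10, 8): λ = (3·10² + 2)/(2·8) ≡ 17/16. 16⁻¹ ≡ 6 (mod 19) since 16·6 = 96 ≡ 1, so λ ≡ 17·6 ≡ 7.
  x = λ² - 10 - 10 = 49 - 20 ≡ 10; y = λ·(10 - 10) - 8 ≡ 11. → (10, 11)
2H = (10, 11).
Finally 2G + 2H:
(10, 8) + (10, 11): same x and y₁ ≡ -y₂, so the sum is 𝒪.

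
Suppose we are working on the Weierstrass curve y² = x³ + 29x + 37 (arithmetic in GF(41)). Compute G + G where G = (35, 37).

tangent at (35, 37): λ = (3·35² + 29)/(2·37) ≡ 14/33. 33⁻¹ ≡ 5 (mod 41), so λ ≡ 14·5 ≡ 29.
  x = λ² - 35 - 35 = 841 - 70 ≡ 33; y = λ·(35 - 33) - 37 ≡ 21. → (33, 21)

(33, 21)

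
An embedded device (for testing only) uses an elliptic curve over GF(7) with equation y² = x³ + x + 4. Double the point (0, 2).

tangent at (0, 2): λ = (3·0² + 1)/(2·2) ≡ 1/4. 4⁻¹ ≡ 2 (mod 7) since 4·2 = 8 ≡ 1, so λ ≡ 1·2 ≡ 2.
  x = λ² - 0 - 0 = 4 - 0 ≡ 4; y = λ·(0 - 4) - 2 ≡ 4. → (4, 4)

(4, 4)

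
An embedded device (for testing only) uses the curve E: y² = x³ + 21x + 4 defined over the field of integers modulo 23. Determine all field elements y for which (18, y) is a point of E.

2, 21

x³ + 21x + 4 = 6214 ≡ 4 (mod 23).
Square roots of 4 mod 23: 2 and 21 (since 2² = 4 ≡ 4).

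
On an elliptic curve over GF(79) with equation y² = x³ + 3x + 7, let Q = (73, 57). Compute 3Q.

Repeated addition: build up to 3Q.
2Q: tangent at (73, 57): λ = (3·73² + 3)/(2·57) ≡ 32/35. 35⁻¹ ≡ 70 (mod 79), so λ ≡ 32·70 ≡ 28.
  x = λ² - 73 - 73 = 784 - 146 ≡ 6; y = λ·(73 - 6) - 57 ≡ 2. → (6, 2)
3Q: (6, 2) + (73, 57). λ = (57 - 2)/(73 - 6) ≡ 55/67 mod 79. 67⁻¹ ≡ 46 (mod 79), so λ ≡ 2.
  x = λ² - 6 - 73 = 4 - 79 ≡ 4; y = λ·(6 - 4) - 2 ≡ 2. → (4, 2)

(4, 2)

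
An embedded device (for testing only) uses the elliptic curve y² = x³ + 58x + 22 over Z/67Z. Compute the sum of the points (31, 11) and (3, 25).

(31, 11) + (3, 25). λ = (25 - 11)/(3 - 31) ≡ 14/39 mod 67. 39⁻¹ ≡ 55 (mod 67), so λ ≡ 33.
  x = λ² - 31 - 3 = 1089 - 34 ≡ 50; y = λ·(31 - 50) - 11 ≡ 32. → (50, 32)

(50, 32)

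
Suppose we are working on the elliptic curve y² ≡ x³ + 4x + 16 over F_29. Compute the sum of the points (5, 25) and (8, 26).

(5, 25) + (8, 26). λ = (26 - 25)/(8 - 5) ≡ 1/3 mod 29. 3⁻¹ ≡ 10 (mod 29), so λ ≡ 10.
  x = λ² - 5 - 8 = 100 - 13 ≡ 0; y = λ·(5 - 0) - 25 ≡ 25. → (0, 25)

(0, 25)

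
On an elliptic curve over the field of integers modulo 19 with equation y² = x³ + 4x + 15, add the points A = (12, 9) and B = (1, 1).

(7, 5)

(12, 9) + (1, 1). λ = (1 - 9)/(1 - 12) ≡ 11/8 mod 19. 8⁻¹ ≡ 12 (mod 19), so λ ≡ 18.
  x = λ² - 12 - 1 = 324 - 13 ≡ 7; y = λ·(12 - 7) - 9 ≡ 5. → (7, 5)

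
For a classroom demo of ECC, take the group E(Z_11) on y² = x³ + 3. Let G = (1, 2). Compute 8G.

O

Double-and-add on 8 = (1000)₂. Start with G = (1, 2) for the leading 1-bit.
double: tangent at (1, 2): λ = (3·1² + 0)/(2·2) ≡ 3/4. 4⁻¹ ≡ 3 (mod 11) since 4·3 = 12 ≡ 1, so λ ≡ 3·3 ≡ 9.
  x = λ² - 1 - 1 = 81 - 2 ≡ 2; y = λ·(1 - 2) - 2 ≡ 0. → (2, 0)
double: (2, 0) + (2, 0): same x and y₁ ≡ -y₂, so the sum is the point at infinity.
double: the point at infinity + the point at infinity = the point at infinity (identity).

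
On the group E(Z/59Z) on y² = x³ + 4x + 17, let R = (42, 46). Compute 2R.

tangent at (42, 46): λ = (3·42² + 4)/(2·46) ≡ 45/33. 33⁻¹ ≡ 34 (mod 59) since 33·34 = 1122 ≡ 1, so λ ≡ 45·34 ≡ 55.
  x = λ² - 42 - 42 = 3025 - 84 ≡ 50; y = λ·(42 - 50) - 46 ≡ 45. → (50, 45)

(50, 45)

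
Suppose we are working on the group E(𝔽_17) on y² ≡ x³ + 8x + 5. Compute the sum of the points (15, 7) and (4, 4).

(11, 8)

(15, 7) + (4, 4). λ = (4 - 7)/(4 - 15) ≡ 14/6 mod 17. 6⁻¹ ≡ 3 (mod 17), so λ ≡ 8.
  x = λ² - 15 - 4 = 64 - 19 ≡ 11; y = λ·(15 - 11) - 7 ≡ 8. → (11, 8)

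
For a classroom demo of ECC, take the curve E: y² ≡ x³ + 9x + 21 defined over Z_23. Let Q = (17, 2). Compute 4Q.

Repeated addition: build up to 4Q.
2Q: tangent at (17, 2): λ = (3·17² + 9)/(2·2) ≡ 2/4. 4⁻¹ ≡ 6 (mod 23), so λ ≡ 2·6 ≡ 12.
  x = λ² - 17 - 17 = 144 - 34 ≡ 18; y = λ·(17 - 18) - 2 ≡ 9. → (18, 9)
3Q: (18, 9) + (17, 2). λ = (2 - 9)/(17 - 18) ≡ 16/22 mod 23. 22⁻¹ ≡ 22 (mod 23), so λ ≡ 7.
  x = λ² - 18 - 17 = 49 - 35 ≡ 14; y = λ·(18 - 14) - 9 ≡ 19. → (14, 19)
4Q: (14, 19) + (17, 2). λ = (2 - 19)/(17 - 14) ≡ 6/3 mod 23. 3⁻¹ ≡ 8 (mod 23), so λ ≡ 2.
  x = λ² - 14 - 17 = 4 - 31 ≡ 19; y = λ·(14 - 19) - 19 ≡ 17. → (19, 17)

(19, 17)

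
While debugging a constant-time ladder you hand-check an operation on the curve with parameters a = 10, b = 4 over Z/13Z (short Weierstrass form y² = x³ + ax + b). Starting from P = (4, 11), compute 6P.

O

Repeated addition: build up to 6P.
2P: tangent at (4, 11): λ = (3·4² + 10)/(2·11) ≡ 6/9. 9⁻¹ ≡ 3 (mod 13) since 9·3 = 27 ≡ 1, so λ ≡ 6·3 ≡ 5.
  x = λ² - 4 - 4 = 25 - 8 ≡ 4; y = λ·(4 - 4) - 11 ≡ 2. → (4, 2)
3P: (4, 2) + (4, 11): same x and y₁ ≡ -y₂, so the sum is ∞.
4P: ∞ + (4, 11) = (4, 11) (identity).
5P: tangent at (4, 11): λ = (3·4² + 10)/(2·11) ≡ 6/9. 9⁻¹ ≡ 3 (mod 13), so λ ≡ 6·3 ≡ 5.
  x = λ² - 4 - 4 = 25 - 8 ≡ 4; y = λ·(4 - 4) - 11 ≡ 2. → (4, 2)
6P: (4, 2) + (4, 11): same x and y₁ ≡ -y₂, so the sum is ∞.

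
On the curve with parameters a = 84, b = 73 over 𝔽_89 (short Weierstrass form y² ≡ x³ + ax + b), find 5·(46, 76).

(2, 58)

Write Q = (46, 76).
Repeated addition: build up to 5Q.
2Q: tangent at (46, 76): λ = (3·46² + 84)/(2·76) ≡ 24/63. 63⁻¹ ≡ 65 (mod 89), so λ ≡ 24·65 ≡ 47.
  x = λ² - 46 - 46 = 2209 - 92 ≡ 70; y = λ·(46 - 70) - 76 ≡ 42. → (70, 42)
3Q: (70, 42) + (46, 76). λ = (76 - 42)/(46 - 70) ≡ 34/65 mod 89. 65⁻¹ ≡ 63 (mod 89), so λ ≡ 6.
  x = λ² - 70 - 46 = 36 - 116 ≡ 9; y = λ·(70 - 9) - 42 ≡ 57. → (9, 57)
4Q: (9, 57) + (46, 76). λ = (76 - 57)/(46 - 9) ≡ 19/37 mod 89. 37⁻¹ ≡ 77 (mod 89), so λ ≡ 39.
  x = λ² - 9 - 46 = 1521 - 55 ≡ 42; y = λ·(9 - 42) - 57 ≡ 80. → (42, 80)
5Q: (42, 80) + (46, 76). λ = (76 - 80)/(46 - 42) ≡ 85/4 mod 89. 4⁻¹ ≡ 67 (mod 89) since 4·67 = 268 ≡ 1, so λ ≡ 88.
  x = λ² - 42 - 46 = 7744 - 88 ≡ 2; y = λ·(42 - 2) - 80 ≡ 58. → (2, 58)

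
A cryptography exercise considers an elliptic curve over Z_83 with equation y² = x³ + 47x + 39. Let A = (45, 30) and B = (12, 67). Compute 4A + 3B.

(40, 73)

First 4A:
Double-and-add on 4 = (100)₂. Start with A = (45, 30) for the leading 1-bit.
double: tangent at (45, 30): λ = (3·45² + 47)/(2·30) ≡ 63/60. 60⁻¹ ≡ 18 (mod 83) since 60·18 = 1080 ≡ 1, so λ ≡ 63·18 ≡ 55.
  x = λ² - 45 - 45 = 3025 - 90 ≡ 30; y = λ·(45 - 30) - 30 ≡ 48. → (30, 48)
double: tangent at (30, 48): λ = (3·30² + 47)/(2·48) ≡ 8/13. 13⁻¹ ≡ 32 (mod 83), so λ ≡ 8·32 ≡ 7.
  x = λ² - 30 - 30 = 49 - 60 ≡ 72; y = λ·(30 - 72) - 48 ≡ 73. → (72, 73)
4A = (72, 73).
Next 3B:
Repeated addition: build up to 3B.
2B: tangent at (12, 67): λ = (3·12² + 47)/(2·67) ≡ 64/51. 51⁻¹ ≡ 70 (mod 83), so λ ≡ 64·70 ≡ 81.
  x = λ² - 12 - 12 = 6561 - 24 ≡ 63; y = λ·(12 - 63) - 67 ≡ 35. → (63, 35)
3B: (63, 35) + (12, 67). λ = (67 - 35)/(12 - 63) ≡ 32/32 mod 83. 32⁻¹ ≡ 13 (mod 83), so λ ≡ 1.
  x = λ² - 63 - 12 = 1 - 75 ≡ 9; y = λ·(63 - 9) - 35 ≡ 19. → (9, 19)
3B = (9, 19).
Finally 4A + 3B:
(72, 73) + (9, 19). λ = (19 - 73)/(9 - 72) ≡ 29/20 mod 83. 20⁻¹ ≡ 54 (mod 83), so λ ≡ 72.
  x = λ² - 72 - 9 = 5184 - 81 ≡ 40; y = λ·(72 - 40) - 73 ≡ 73. → (40, 73)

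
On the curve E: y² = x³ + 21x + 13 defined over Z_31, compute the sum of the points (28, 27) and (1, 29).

(10, 13)

(28, 27) + (1, 29). λ = (29 - 27)/(1 - 28) ≡ 2/4 mod 31. 4⁻¹ ≡ 8 (mod 31), so λ ≡ 16.
  x = λ² - 28 - 1 = 256 - 29 ≡ 10; y = λ·(28 - 10) - 27 ≡ 13. → (10, 13)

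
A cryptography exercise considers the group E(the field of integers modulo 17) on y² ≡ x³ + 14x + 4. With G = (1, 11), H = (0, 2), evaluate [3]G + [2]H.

First 3G:
Repeated addition: build up to 3G.
2G: tangent at (1, 11): λ = (3·1² + 14)/(2·11) ≡ 0/5. 5⁻¹ ≡ 7 (mod 17), so λ ≡ 0·7 ≡ 0.
  x = λ² - 1 - 1 = 0 - 2 ≡ 15; y = λ·(1 - 15) - 11 ≡ 6. → (15, 6)
3G: (15, 6) + (1, 11). λ = (11 - 6)/(1 - 15) ≡ 5/3 mod 17. 3⁻¹ ≡ 6 (mod 17) since 3·6 = 18 ≡ 1, so λ ≡ 13.
  x = λ² - 15 - 1 = 169 - 16 ≡ 0; y = λ·(15 - 0) - 6 ≡ 2. → (0, 2)
3G = (0, 2).
Next 2H:
Repeated addition: build up to 2H.
2H: tangent at (0, 2): λ = (3·0² + 14)/(2·2) ≡ 14/4. 4⁻¹ ≡ 13 (mod 17), so λ ≡ 14·13 ≡ 12.
  x = λ² - 0 - 0 = 144 - 0 ≡ 8; y = λ·(0 - 8) - 2 ≡ 4. → (8, 4)
2H = (8, 4).
Finally 3G + 2H:
(0, 2) + (8, 4). λ = (4 - 2)/(8 - 0) ≡ 2/8 mod 17. 8⁻¹ ≡ 15 (mod 17) since 8·15 = 120 ≡ 1, so λ ≡ 13.
  x = λ² - 0 - 8 = 169 - 8 ≡ 8; y = λ·(0 - 8) - 2 ≡ 13. → (8, 13)

(8, 13)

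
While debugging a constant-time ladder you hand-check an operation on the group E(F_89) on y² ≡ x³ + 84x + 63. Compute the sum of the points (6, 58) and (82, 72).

(88, 44)

(6, 58) + (82, 72). λ = (72 - 58)/(82 - 6) ≡ 14/76 mod 89. 76⁻¹ ≡ 41 (mod 89), so λ ≡ 40.
  x = λ² - 6 - 82 = 1600 - 88 ≡ 88; y = λ·(6 - 88) - 58 ≡ 44. → (88, 44)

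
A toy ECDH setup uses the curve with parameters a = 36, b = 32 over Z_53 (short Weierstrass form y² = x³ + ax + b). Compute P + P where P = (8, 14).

tangent at (8, 14): λ = (3·8² + 36)/(2·14) ≡ 16/28. 28⁻¹ ≡ 36 (mod 53) since 28·36 = 1008 ≡ 1, so λ ≡ 16·36 ≡ 46.
  x = λ² - 8 - 8 = 2116 - 16 ≡ 33; y = λ·(8 - 33) - 14 ≡ 2. → (33, 2)

(33, 2)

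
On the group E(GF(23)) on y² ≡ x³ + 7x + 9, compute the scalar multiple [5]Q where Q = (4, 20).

Repeated addition: build up to 5Q.
2Q: tangent at (4, 20): λ = (3·4² + 7)/(2·20) ≡ 9/17. 17⁻¹ ≡ 19 (mod 23) since 17·19 = 323 ≡ 1, so λ ≡ 9·19 ≡ 10.
  x = λ² - 4 - 4 = 100 - 8 ≡ 0; y = λ·(4 - 0) - 20 ≡ 20. → (0, 20)
3Q: (0, 20) + (4, 20). λ = (20 - 20)/(4 - 0) ≡ 0/4 mod 23. 4⁻¹ ≡ 6 (mod 23) since 4·6 = 24 ≡ 1, so λ ≡ 0.
  x = λ² - 0 - 4 = 0 - 4 ≡ 19; y = λ·(0 - 19) - 20 ≡ 3. → (19, 3)
4Q: (19, 3) + (4, 20). λ = (20 - 3)/(4 - 19) ≡ 17/8 mod 23. 8⁻¹ ≡ 3 (mod 23), so λ ≡ 5.
  x = λ² - 19 - 4 = 25 - 23 ≡ 2; y = λ·(19 - 2) - 3 ≡ 13. → (2, 13)
5Q: (2, 13) + (4, 20). λ = (20 - 13)/(4 - 2) ≡ 7/2 mod 23. 2⁻¹ ≡ 12 (mod 23), so λ ≡ 15.
  x = λ² - 2 - 4 = 225 - 6 ≡ 12; y = λ·(2 - 12) - 13 ≡ 21. → (12, 21)

(12, 21)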